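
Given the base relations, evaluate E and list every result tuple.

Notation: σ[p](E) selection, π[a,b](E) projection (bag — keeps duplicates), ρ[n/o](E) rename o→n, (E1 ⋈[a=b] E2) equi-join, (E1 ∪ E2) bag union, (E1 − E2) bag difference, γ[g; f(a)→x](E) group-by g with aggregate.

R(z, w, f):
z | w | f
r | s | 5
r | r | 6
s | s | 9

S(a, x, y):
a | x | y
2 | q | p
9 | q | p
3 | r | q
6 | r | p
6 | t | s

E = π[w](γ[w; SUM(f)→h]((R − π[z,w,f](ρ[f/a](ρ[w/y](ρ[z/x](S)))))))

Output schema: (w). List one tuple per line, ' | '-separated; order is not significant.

Per-node cardinality:
  R → 3
  S → 5
  ρ[z/x](S) → 5
  ρ[w/y](ρ[z/x](S)) → 5
  ρ[f/a](ρ[w/y](ρ[z/x](S))) → 5
  π[z,w,f](ρ[f/a](ρ[w/y](ρ[z/x](S)))) → 5
  (R − π[z,w,f](ρ[f/a](ρ[w/y](ρ[z/x](S))))) → 3
  γ[w; SUM(f)→h]((R − π[z,w,f](ρ[f/a](ρ[w/y](ρ[z/x](S)))))) → 2
  π[w](γ[w; SUM(f)→h]((R − π[z,w,f](ρ[f/a](ρ[w/y](ρ[z/x](S))))))) → 2

== RESULT ==
w
r
s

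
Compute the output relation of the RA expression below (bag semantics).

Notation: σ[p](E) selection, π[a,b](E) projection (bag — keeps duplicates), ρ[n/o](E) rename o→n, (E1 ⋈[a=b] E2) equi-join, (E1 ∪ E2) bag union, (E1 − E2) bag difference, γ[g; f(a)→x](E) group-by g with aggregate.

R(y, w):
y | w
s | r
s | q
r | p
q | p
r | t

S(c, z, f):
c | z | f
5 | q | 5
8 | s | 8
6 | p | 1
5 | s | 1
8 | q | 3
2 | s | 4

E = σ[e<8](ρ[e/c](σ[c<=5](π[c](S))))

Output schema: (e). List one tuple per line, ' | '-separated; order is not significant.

Per-node cardinality:
  S → 6
  π[c](S) → 6
  σ[c<=5](π[c](S)) → 3
  ρ[e/c](σ[c<=5](π[c](S))) → 3
  σ[e<8](ρ[e/c](σ[c<=5](π[c](S)))) → 3

== RESULT ==
e
2
5
5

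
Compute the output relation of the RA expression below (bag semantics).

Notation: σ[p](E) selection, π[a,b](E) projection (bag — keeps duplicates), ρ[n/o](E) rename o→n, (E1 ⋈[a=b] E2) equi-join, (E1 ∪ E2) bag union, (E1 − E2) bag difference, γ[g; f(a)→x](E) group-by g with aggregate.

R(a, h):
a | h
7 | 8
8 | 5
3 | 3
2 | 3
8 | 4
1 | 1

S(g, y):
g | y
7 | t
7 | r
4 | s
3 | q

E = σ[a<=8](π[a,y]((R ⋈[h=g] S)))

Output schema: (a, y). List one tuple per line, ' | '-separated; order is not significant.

Subexpression sizes:
  R → 6
  S → 4
  (R ⋈[h=g] S) → 3
  π[a,y]((R ⋈[h=g] S)) → 3
  σ[a<=8](π[a,y]((R ⋈[h=g] S))) → 3

== RESULT ==
a | y
2 | q
3 | q
8 | s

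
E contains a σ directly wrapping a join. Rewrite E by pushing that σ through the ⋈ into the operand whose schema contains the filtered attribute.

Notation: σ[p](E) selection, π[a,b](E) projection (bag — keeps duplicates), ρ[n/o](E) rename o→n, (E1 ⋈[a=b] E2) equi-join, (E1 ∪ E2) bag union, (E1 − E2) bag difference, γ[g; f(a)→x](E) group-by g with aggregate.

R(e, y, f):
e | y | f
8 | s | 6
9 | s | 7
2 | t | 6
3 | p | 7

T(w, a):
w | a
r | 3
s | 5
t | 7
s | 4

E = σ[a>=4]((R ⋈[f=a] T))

σ filters on a, owned by the right side.
E' = (R ⋈[f=a] σ[a>=4](T))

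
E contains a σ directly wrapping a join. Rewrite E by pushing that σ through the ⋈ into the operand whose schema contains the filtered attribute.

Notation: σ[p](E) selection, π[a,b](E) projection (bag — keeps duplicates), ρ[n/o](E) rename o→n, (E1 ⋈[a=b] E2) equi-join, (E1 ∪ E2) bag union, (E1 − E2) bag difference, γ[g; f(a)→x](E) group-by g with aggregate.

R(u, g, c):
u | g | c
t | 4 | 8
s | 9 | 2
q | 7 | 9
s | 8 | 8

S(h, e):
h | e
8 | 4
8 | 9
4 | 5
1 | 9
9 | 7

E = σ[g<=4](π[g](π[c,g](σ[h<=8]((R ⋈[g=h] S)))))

σ filters on h, owned by the right side.
E' = σ[g<=4](π[g](π[c,g]((R ⋈[g=h] σ[h<=8](S)))))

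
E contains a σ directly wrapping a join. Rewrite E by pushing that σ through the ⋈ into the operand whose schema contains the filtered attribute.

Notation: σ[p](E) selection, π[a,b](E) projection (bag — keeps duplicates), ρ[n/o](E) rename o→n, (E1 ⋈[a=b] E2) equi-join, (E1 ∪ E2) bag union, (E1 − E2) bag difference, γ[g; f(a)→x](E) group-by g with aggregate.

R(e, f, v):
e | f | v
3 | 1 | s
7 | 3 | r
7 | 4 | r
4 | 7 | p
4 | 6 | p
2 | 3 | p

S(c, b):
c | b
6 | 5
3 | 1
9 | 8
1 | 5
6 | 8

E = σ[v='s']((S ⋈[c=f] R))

σ filters on v, owned by the right side.
E' = (S ⋈[c=f] σ[v='s'](R))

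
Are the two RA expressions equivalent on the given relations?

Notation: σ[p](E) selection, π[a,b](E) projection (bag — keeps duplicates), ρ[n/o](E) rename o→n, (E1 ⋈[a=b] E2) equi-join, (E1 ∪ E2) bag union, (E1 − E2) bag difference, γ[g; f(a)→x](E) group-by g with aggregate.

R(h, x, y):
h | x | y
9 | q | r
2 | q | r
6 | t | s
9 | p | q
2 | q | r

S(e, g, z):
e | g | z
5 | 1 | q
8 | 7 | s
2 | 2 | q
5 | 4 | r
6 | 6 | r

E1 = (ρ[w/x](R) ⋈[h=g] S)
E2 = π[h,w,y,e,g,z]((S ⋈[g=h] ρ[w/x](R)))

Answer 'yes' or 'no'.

E1 per-node cardinality:
  R → 5
  ρ[w/x](R) → 5
  S → 5
  (ρ[w/x](R) ⋈[h=g] S) → 3
E2 per-node cardinality:
  S → 5
  R → 5
  ρ[w/x](R) → 5
  (S ⋈[g=h] ρ[w/x](R)) → 3
  π[h,w,y,e,g,z]((S ⋈[g=h] ρ[w/x](R))) → 3

E1 and E2 produce the same multiset:
h | w | y | e | g | z
2 | q | r | 2 | 2 | q
2 | q | r | 2 | 2 | q
6 | t | s | 6 | 6 | r

yes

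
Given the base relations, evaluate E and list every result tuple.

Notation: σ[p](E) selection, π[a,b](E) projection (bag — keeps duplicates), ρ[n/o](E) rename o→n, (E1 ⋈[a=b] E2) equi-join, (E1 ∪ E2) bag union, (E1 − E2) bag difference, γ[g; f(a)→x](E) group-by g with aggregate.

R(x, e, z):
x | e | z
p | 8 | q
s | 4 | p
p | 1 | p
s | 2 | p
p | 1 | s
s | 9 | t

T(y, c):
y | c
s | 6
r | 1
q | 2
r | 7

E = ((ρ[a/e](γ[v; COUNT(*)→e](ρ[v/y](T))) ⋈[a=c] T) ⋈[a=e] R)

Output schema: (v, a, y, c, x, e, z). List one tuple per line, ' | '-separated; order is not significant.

Subexpression sizes:
  T → 4
  ρ[v/y](T) → 4
  γ[v; COUNT(*)→e](ρ[v/y](T)) → 3
  ρ[a/e](γ[v; COUNT(*)→e](ρ[v/y](T))) → 3
  T → 4
  (ρ[a/e](γ[v; COUNT(*)→e](ρ[v/y](T))) ⋈[a=c] T) → 3
  R → 6
  ((ρ[a/e](γ[v; COUNT(*)→e](ρ[v/y](T))) ⋈[a=c] T) ⋈[a=e] R) → 5

== RESULT ==
v | a | y | c | x | e | z
q | 1 | r | 1 | p | 1 | p
q | 1 | r | 1 | p | 1 | s
r | 2 | q | 2 | s | 2 | p
s | 1 | r | 1 | p | 1 | p
s | 1 | r | 1 | p | 1 | s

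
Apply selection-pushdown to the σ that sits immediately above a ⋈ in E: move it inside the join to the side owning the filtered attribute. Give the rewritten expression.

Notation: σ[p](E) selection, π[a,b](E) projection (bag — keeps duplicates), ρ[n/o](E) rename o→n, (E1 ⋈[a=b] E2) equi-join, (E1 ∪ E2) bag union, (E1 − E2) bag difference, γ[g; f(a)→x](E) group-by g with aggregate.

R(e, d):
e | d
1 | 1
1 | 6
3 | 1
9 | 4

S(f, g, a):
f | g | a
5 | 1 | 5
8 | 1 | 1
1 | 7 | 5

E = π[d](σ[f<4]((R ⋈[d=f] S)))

σ filters on f, owned by the right side.
E' = π[d]((R ⋈[d=f] σ[f<4](S)))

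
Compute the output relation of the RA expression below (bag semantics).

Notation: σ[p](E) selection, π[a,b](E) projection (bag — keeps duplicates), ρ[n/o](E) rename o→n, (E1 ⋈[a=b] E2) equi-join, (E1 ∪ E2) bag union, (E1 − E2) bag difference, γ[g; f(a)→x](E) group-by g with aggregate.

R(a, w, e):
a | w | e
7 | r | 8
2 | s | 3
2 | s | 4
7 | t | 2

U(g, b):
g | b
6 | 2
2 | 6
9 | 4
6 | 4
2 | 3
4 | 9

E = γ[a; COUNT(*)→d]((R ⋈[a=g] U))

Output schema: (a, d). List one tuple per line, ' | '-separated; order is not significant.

Subexpression sizes:
  R → 4
  U → 6
  (R ⋈[a=g] U) → 4
  γ[a; COUNT(*)→d]((R ⋈[a=g] U)) → 1

== RESULT ==
a | d
2 | 4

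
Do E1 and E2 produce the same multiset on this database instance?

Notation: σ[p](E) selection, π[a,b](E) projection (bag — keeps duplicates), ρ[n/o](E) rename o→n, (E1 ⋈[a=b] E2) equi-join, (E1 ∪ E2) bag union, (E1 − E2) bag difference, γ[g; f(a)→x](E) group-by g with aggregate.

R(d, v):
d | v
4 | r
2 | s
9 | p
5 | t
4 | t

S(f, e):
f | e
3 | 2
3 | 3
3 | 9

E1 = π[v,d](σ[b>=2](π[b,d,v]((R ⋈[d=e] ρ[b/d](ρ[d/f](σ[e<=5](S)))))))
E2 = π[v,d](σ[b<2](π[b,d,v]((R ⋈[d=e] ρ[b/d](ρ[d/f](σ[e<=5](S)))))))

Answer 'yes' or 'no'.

E1 subexpression sizes:
  R → 5
  S → 3
  σ[e<=5](S) → 2
  ρ[d/f](σ[e<=5](S)) → 2
  ρ[b/d](ρ[d/f](σ[e<=5](S))) → 2
  (R ⋈[d=e] ρ[b/d](ρ[d/f](σ[e<=5](S)))) → 1
  π[b,d,v]((R ⋈[d=e] ρ[b/d](ρ[d/f](σ[e<=5](S))))) → 1
  σ[b>=2](π[b,d,v]((R ⋈[d=e] ρ[b/d](ρ[d/f](σ[e<=5](S)))))) → 1
  π[v,d](σ[b>=2](π[b,d,v]((R ⋈[d=e] ρ[b/d](ρ[d/f](σ[e<=5](S))))))) → 1
E2 subexpression sizes:
  R → 5
  S → 3
  σ[e<=5](S) → 2
  ρ[d/f](σ[e<=5](S)) → 2
  ρ[b/d](ρ[d/f](σ[e<=5](S))) → 2
  (R ⋈[d=e] ρ[b/d](ρ[d/f](σ[e<=5](S)))) → 1
  π[b,d,v]((R ⋈[d=e] ρ[b/d](ρ[d/f](σ[e<=5](S))))) → 1
  σ[b<2](π[b,d,v]((R ⋈[d=e] ρ[b/d](ρ[d/f](σ[e<=5](S)))))) → 0
  π[v,d](σ[b<2](π[b,d,v]((R ⋈[d=e] ρ[b/d](ρ[d/f](σ[e<=5](S))))))) → 0

E1 result:
v | d
s | 2
E2 result:
v | d
(0 rows)
Witness: ('s', 2) appears 1× in E1 but 0× in E2.

no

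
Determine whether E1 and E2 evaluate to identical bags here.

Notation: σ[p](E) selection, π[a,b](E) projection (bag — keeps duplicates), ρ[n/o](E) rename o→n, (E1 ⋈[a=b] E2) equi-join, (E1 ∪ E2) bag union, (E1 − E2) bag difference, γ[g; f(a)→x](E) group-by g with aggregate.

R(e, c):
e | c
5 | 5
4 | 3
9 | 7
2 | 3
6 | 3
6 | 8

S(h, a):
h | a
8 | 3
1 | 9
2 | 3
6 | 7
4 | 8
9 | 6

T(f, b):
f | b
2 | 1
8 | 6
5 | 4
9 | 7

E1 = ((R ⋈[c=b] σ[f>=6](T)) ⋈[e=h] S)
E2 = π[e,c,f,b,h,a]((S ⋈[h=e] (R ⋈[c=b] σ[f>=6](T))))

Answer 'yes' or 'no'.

E1 subexpression sizes:
  R → 6
  T → 4
  σ[f>=6](T) → 2
  (R ⋈[c=b] σ[f>=6](T)) → 1
  S → 6
  ((R ⋈[c=b] σ[f>=6](T)) ⋈[e=h] S) → 1
E2 subexpression sizes:
  S → 6
  R → 6
  T → 4
  σ[f>=6](T) → 2
  (R ⋈[c=b] σ[f>=6](T)) → 1
  (S ⋈[h=e] (R ⋈[c=b] σ[f>=6](T))) → 1
  π[e,c,f,b,h,a]((S ⋈[h=e] (R ⋈[c=b] σ[f>=6](T)))) → 1

E1 and E2 produce the same multiset:
e | c | f | b | h | a
9 | 7 | 9 | 7 | 9 | 6

yes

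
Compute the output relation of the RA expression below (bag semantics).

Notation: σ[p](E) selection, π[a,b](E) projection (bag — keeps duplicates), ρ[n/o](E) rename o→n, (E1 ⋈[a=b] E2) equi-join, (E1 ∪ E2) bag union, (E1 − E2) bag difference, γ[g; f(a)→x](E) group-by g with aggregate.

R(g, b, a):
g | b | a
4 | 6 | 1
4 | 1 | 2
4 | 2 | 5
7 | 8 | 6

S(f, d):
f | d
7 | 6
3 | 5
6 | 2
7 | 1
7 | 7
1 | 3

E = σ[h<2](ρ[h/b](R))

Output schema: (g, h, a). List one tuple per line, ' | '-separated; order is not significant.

Subexpression sizes:
  R → 4
  ρ[h/b](R) → 4
  σ[h<2](ρ[h/b](R)) → 1

== RESULT ==
g | h | a
4 | 1 | 2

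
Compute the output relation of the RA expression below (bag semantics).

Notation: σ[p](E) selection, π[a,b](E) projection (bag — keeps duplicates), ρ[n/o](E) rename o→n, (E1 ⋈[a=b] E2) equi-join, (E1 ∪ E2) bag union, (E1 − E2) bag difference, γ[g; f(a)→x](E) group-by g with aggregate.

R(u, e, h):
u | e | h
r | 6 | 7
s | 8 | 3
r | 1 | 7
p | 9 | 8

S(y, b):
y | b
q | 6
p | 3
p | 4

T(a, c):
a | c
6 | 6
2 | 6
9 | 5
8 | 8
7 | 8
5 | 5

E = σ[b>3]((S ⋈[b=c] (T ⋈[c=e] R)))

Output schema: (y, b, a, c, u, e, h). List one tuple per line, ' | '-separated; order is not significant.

Subexpression sizes:
  S → 3
  T → 6
  R → 4
  (T ⋈[c=e] R) → 4
  (S ⋈[b=c] (T ⋈[c=e] R)) → 2
  σ[b>3]((S ⋈[b=c] (T ⋈[c=e] R))) → 2

== RESULT ==
y | b | a | c | u | e | h
q | 6 | 2 | 6 | r | 6 | 7
q | 6 | 6 | 6 | r | 6 | 7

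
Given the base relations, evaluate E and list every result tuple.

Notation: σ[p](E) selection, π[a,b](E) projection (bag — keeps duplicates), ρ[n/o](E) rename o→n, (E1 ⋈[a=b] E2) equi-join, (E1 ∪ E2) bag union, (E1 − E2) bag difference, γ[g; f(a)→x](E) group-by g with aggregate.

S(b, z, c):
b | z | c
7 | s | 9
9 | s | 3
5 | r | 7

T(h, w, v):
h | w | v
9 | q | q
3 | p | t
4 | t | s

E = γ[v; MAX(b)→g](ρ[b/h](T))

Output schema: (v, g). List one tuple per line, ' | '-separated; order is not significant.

Row counts bottom-up:
  T → 3
  ρ[b/h](T) → 3
  γ[v; MAX(b)→g](ρ[b/h](T)) → 3

== RESULT ==
v | g
q | 9
s | 4
t | 3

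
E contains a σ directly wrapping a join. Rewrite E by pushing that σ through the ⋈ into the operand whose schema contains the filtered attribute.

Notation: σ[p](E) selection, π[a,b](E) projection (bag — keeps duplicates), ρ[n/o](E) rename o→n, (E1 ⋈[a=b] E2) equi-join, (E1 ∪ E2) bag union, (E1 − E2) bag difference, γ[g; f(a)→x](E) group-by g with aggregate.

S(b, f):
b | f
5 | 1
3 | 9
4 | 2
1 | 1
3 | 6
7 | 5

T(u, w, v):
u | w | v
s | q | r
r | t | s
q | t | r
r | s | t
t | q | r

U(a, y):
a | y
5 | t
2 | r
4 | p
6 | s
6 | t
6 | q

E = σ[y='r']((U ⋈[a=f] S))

σ filters on y, owned by the left side.
E' = (σ[y='r'](U) ⋈[a=f] S)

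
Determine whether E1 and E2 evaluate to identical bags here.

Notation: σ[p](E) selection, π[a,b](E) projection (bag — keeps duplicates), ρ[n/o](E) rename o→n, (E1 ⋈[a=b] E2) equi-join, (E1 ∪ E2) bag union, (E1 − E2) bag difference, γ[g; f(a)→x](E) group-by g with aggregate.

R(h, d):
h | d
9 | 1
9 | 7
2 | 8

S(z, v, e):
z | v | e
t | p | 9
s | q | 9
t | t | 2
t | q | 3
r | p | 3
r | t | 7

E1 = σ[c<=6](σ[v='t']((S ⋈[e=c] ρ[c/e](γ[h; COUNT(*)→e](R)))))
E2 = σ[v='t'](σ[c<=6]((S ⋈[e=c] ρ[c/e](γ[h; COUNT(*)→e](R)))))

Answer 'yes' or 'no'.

E1 row counts bottom-up:
  S → 6
  R → 3
  γ[h; COUNT(*)→e](R) → 2
  ρ[c/e](γ[h; COUNT(*)→e](R)) → 2
  (S ⋈[e=c] ρ[c/e](γ[h; COUNT(*)→e](R))) → 1
  σ[v='t']((S ⋈[e=c] ρ[c/e](γ[h; COUNT(*)→e](R)))) → 1
  σ[c<=6](σ[v='t']((S ⋈[e=c] ρ[c/e](γ[h; COUNT(*)→e](R))))) → 1
E2 row counts bottom-up:
  S → 6
  R → 3
  γ[h; COUNT(*)→e](R) → 2
  ρ[c/e](γ[h; COUNT(*)→e](R)) → 2
  (S ⋈[e=c] ρ[c/e](γ[h; COUNT(*)→e](R))) → 1
  σ[c<=6]((S ⋈[e=c] ρ[c/e](γ[h; COUNT(*)→e](R)))) → 1
  σ[v='t'](σ[c<=6]((S ⋈[e=c] ρ[c/e](γ[h; COUNT(*)→e](R))))) → 1

E1 and E2 produce the same multiset:
z | v | e | h | c
t | t | 2 | 9 | 2

yes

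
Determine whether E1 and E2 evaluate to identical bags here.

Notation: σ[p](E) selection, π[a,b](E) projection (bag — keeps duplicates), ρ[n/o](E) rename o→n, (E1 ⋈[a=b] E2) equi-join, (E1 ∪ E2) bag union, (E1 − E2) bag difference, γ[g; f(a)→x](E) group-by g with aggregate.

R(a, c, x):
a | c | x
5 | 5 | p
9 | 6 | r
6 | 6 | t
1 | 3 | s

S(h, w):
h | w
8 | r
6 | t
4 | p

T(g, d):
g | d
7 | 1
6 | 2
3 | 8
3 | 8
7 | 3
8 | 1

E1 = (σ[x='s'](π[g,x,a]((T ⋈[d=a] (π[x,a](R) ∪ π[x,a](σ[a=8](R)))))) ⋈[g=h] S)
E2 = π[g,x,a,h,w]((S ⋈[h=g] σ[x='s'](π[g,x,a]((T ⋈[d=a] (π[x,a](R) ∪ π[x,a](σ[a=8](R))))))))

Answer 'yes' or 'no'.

E1 row counts bottom-up:
  T → 6
  R → 4
  π[x,a](R) → 4
  R → 4
  σ[a=8](R) → 0
  π[x,a](σ[a=8](R)) → 0
  (π[x,a](R) ∪ π[x,a](σ[a=8](R))) → 4
  (T ⋈[d=a] (π[x,a](R) ∪ π[x,a](σ[a=8](R)))) → 2
  π[g,x,a]((T ⋈[d=a] (π[x,a](R) ∪ π[x,a](σ[a=8](R))))) → 2
  σ[x='s'](π[g,x,a]((T ⋈[d=a] (π[x,a](R) ∪ π[x,a](σ[a=8](R)))))) → 2
  S → 3
  (σ[x='s'](π[g,x,a]((T ⋈[d=a] (π[x,a](R) ∪ π[x,a](σ[a=8](R)))))) ⋈[g=h] S) → 1
E2 row counts bottom-up:
  S → 3
  T → 6
  R → 4
  π[x,a](R) → 4
  R → 4
  σ[a=8](R) → 0
  π[x,a](σ[a=8](R)) → 0
  (π[x,a](R) ∪ π[x,a](σ[a=8](R))) → 4
  (T ⋈[d=a] (π[x,a](R) ∪ π[x,a](σ[a=8](R)))) → 2
  π[g,x,a]((T ⋈[d=a] (π[x,a](R) ∪ π[x,a](σ[a=8](R))))) → 2
  σ[x='s'](π[g,x,a]((T ⋈[d=a] (π[x,a](R) ∪ π[x,a](σ[a=8](R)))))) → 2
  (S ⋈[h=g] σ[x='s'](π[g,x,a]((T ⋈[d=a] (π[x,a](R) ∪ π[x,a](σ[a=8](R))))))) → 1
  π[g,x,a,h,w]((S ⋈[h=g] σ[x='s'](π[g,x,a]((T ⋈[d=a] (π[x,a](R) ∪ π[x,a](σ[a=8](R)))))))) → 1

E1 and E2 produce the same multiset:
g | x | a | h | w
8 | s | 1 | 8 | r

yes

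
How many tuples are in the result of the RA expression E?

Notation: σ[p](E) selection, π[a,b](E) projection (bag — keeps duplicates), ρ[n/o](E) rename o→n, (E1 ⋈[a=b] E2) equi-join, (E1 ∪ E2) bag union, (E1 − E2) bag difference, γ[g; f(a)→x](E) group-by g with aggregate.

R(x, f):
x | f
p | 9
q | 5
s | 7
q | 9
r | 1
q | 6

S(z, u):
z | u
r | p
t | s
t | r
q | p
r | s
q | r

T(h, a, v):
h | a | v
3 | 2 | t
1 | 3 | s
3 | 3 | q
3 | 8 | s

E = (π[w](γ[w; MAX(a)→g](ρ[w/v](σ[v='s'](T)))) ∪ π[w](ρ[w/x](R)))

Row counts bottom-up:
  T → 4
  σ[v='s'](T) → 2
  ρ[w/v](σ[v='s'](T)) → 2
  γ[w; MAX(a)→g](ρ[w/v](σ[v='s'](T))) → 1
  π[w](γ[w; MAX(a)→g](ρ[w/v](σ[v='s'](T)))) → 1
  R → 6
  ρ[w/x](R) → 6
  π[w](ρ[w/x](R)) → 6
  (π[w](γ[w; MAX(a)→g](ρ[w/v](σ[v='s'](T)))) ∪ π[w](ρ[w/x](R))) → 7

|E| = 7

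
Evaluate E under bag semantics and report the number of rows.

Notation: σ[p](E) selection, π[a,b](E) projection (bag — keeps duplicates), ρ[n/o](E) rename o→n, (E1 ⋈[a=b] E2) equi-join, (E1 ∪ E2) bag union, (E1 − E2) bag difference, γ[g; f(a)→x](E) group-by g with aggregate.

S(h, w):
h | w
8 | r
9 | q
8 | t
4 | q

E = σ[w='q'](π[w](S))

Row counts bottom-up:
  S → 4
  π[w](S) → 4
  σ[w='q'](π[w](S)) → 2

|E| = 2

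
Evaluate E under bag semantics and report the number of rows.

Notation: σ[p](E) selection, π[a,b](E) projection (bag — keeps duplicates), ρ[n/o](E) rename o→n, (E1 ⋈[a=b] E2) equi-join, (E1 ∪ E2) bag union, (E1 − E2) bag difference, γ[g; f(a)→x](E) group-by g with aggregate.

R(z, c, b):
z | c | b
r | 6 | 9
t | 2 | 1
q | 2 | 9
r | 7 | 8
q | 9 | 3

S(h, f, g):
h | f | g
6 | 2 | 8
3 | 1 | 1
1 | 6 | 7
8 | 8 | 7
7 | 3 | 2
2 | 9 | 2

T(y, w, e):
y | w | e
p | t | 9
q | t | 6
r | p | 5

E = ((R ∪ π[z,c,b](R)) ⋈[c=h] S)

Row counts bottom-up:
  R → 5
  R → 5
  π[z,c,b](R) → 5
  (R ∪ π[z,c,b](R)) → 10
  S → 6
  ((R ∪ π[z,c,b](R)) ⋈[c=h] S) → 8

|E| = 8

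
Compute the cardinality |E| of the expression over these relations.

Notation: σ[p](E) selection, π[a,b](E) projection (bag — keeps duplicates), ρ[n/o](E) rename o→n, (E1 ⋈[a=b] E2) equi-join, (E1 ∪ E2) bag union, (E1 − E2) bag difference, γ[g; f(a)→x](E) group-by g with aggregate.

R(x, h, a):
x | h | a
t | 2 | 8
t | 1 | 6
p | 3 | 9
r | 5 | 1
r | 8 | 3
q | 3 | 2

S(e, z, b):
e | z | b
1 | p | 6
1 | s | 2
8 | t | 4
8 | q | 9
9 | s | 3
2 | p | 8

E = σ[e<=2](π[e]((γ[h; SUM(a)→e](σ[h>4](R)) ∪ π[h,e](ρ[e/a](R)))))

Stepwise |·|:
  R → 6
  σ[h>4](R) → 2
  γ[h; SUM(a)→e](σ[h>4](R)) → 2
  R → 6
  ρ[e/a](R) → 6
  π[h,e](ρ[e/a](R)) → 6
  (γ[h; SUM(a)→e](σ[h>4](R)) ∪ π[h,e](ρ[e/a](R))) → 8
  π[e]((γ[h; SUM(a)→e](σ[h>4](R)) ∪ π[h,e](ρ[e/a](R)))) → 8
  σ[e<=2](π[e]((γ[h; SUM(a)→e](σ[h>4](R)) ∪ π[h,e](ρ[e/a](R))))) → 3

|E| = 3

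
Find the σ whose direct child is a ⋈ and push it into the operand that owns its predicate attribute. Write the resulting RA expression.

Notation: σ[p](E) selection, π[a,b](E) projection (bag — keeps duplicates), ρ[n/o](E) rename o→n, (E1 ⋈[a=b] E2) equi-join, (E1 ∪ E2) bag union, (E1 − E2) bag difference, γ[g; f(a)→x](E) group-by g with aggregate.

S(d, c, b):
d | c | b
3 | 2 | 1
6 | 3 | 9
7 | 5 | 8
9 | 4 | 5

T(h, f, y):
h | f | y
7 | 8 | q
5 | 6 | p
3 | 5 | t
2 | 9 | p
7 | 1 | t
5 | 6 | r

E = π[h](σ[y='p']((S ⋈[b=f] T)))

σ filters on y, owned by the right side.
E' = π[h]((S ⋈[b=f] σ[y='p'](T)))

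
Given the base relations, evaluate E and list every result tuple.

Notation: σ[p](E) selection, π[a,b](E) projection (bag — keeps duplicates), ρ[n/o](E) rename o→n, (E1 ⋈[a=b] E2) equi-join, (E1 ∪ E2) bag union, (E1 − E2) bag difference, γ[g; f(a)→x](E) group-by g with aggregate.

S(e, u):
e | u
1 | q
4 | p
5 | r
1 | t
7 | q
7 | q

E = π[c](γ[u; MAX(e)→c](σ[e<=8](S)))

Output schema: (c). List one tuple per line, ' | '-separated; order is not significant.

Stepwise |·|:
  S → 6
  σ[e<=8](S) → 6
  γ[u; MAX(e)→c](σ[e<=8](S)) → 4
  π[c](γ[u; MAX(e)→c](σ[e<=8](S))) → 4

== RESULT ==
c
1
4
5
7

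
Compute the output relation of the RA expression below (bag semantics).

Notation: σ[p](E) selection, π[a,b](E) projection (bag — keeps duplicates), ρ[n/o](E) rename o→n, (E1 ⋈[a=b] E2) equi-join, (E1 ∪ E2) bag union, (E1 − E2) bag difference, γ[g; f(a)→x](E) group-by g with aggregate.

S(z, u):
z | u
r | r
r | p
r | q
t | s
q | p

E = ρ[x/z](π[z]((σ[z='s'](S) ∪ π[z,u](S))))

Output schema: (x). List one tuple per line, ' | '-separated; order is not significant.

Stepwise |·|:
  S → 5
  σ[z='s'](S) → 0
  S → 5
  π[z,u](S) → 5
  (σ[z='s'](S) ∪ π[z,u](S)) → 5
  π[z]((σ[z='s'](S) ∪ π[z,u](S))) → 5
  ρ[x/z](π[z]((σ[z='s'](S) ∪ π[z,u](S)))) → 5

== RESULT ==
x
q
r
r
r
t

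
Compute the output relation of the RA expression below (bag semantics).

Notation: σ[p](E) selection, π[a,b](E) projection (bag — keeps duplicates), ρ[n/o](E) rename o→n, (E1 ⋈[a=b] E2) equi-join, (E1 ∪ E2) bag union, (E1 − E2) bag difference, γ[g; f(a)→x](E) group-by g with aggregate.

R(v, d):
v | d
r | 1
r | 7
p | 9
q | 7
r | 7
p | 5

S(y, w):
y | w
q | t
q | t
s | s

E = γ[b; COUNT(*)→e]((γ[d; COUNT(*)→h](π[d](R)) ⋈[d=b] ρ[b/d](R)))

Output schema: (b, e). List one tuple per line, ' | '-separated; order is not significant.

Row counts bottom-up:
  R → 6
  π[d](R) → 6
  γ[d; COUNT(*)→h](π[d](R)) → 4
  R → 6
  ρ[b/d](R) → 6
  (γ[d; COUNT(*)→h](π[d](R)) ⋈[d=b] ρ[b/d](R)) → 6
  γ[b; COUNT(*)→e]((γ[d; COUNT(*)→h](π[d](R)) ⋈[d=b] ρ[b/d](R))) → 4

== RESULT ==
b | e
1 | 1
5 | 1
7 | 3
9 | 1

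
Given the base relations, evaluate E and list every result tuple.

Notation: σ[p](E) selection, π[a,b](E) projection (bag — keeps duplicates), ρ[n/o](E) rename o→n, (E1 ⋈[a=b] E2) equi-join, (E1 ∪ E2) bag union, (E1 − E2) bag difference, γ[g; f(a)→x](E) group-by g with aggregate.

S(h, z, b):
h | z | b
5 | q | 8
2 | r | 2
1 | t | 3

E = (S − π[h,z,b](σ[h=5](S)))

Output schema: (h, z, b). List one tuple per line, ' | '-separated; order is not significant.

Stepwise |·|:
  S → 3
  S → 3
  σ[h=5](S) → 1
  π[h,z,b](σ[h=5](S)) → 1
  (S − π[h,z,b](σ[h=5](S))) → 2

== RESULT ==
h | z | b
1 | t | 3
2 | r | 2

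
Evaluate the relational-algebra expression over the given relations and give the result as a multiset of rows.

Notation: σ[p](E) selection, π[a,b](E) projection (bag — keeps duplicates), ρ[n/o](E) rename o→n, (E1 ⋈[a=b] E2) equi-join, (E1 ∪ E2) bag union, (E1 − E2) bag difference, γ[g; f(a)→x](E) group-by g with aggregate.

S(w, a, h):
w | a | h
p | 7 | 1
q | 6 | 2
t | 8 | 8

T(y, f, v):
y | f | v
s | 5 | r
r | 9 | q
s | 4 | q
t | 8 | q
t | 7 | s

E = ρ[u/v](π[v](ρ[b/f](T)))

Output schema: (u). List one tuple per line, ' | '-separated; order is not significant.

Subexpression sizes:
  T → 5
  ρ[b/f](T) → 5
  π[v](ρ[b/f](T)) → 5
  ρ[u/v](π[v](ρ[b/f](T))) → 5

== RESULT ==
u
q
q
q
r
s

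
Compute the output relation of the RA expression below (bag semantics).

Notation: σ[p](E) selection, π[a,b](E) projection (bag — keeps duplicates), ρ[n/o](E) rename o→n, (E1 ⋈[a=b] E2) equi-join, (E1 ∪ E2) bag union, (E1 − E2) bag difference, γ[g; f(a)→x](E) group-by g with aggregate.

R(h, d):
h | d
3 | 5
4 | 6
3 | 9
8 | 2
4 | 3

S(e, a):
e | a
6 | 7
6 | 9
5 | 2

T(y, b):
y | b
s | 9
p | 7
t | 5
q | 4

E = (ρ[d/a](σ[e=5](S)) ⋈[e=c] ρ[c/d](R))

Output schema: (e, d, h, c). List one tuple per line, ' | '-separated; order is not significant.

Stepwise |·|:
  S → 3
  σ[e=5](S) → 1
  ρ[d/a](σ[e=5](S)) → 1
  R → 5
  ρ[c/d](R) → 5
  (ρ[d/a](σ[e=5](S)) ⋈[e=c] ρ[c/d](R)) → 1

== RESULT ==
e | d | h | c
5 | 2 | 3 | 5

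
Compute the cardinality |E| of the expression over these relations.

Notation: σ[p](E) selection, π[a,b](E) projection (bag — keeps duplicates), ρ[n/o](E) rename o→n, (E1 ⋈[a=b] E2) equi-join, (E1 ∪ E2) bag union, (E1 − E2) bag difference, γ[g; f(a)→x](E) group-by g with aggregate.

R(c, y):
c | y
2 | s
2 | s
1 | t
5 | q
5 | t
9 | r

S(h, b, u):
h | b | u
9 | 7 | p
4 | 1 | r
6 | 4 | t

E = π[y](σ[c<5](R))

Subexpression sizes:
  R → 6
  σ[c<5](R) → 3
  π[y](σ[c<5](R)) → 3

|E| = 3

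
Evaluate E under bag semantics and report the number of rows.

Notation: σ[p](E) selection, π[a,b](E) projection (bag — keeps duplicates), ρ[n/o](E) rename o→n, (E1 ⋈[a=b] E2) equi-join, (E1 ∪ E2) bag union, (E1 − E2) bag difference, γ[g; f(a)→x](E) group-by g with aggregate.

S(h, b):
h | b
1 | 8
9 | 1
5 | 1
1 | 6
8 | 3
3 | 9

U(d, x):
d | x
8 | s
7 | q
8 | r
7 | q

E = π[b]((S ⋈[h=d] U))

Subexpression sizes:
  S → 6
  U → 4
  (S ⋈[h=d] U) → 2
  π[b]((S ⋈[h=d] U)) → 2

|E| = 2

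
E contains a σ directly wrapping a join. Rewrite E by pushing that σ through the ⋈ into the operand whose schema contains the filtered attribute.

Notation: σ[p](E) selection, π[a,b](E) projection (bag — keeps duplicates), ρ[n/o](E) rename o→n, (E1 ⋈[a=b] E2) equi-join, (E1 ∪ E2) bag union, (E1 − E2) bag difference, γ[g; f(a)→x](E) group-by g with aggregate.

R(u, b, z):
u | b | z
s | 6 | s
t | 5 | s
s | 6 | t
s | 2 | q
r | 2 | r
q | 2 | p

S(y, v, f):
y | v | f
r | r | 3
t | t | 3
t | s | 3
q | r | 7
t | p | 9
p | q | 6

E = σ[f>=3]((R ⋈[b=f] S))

σ filters on f, owned by the right side.
E' = (R ⋈[b=f] σ[f>=3](S))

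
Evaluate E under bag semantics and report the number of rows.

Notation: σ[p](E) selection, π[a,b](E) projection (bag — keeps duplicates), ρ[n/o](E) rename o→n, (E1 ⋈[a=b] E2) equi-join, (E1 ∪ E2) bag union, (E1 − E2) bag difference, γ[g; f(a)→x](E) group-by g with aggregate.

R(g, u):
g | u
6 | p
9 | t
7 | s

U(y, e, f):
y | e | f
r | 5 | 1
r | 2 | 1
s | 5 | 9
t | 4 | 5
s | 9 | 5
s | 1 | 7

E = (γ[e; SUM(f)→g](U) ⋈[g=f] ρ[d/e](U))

Stepwise |·|:
  U → 6
  γ[e; SUM(f)→g](U) → 5
  U → 6
  ρ[d/e](U) → 6
  (γ[e; SUM(f)→g](U) ⋈[g=f] ρ[d/e](U)) → 7

|E| = 7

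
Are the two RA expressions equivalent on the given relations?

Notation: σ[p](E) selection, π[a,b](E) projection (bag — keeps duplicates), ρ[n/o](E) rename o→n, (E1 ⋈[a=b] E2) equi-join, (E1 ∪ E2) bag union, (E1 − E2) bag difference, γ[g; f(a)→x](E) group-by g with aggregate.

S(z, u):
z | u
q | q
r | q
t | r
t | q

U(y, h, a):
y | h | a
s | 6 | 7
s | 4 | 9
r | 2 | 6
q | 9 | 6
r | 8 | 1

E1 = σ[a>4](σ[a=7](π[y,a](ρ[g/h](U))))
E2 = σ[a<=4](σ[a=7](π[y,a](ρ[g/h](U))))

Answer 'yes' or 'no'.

E1 subexpression sizes:
  U → 5
  ρ[g/h](U) → 5
  π[y,a](ρ[g/h](U)) → 5
  σ[a=7](π[y,a](ρ[g/h](U))) → 1
  σ[a>4](σ[a=7](π[y,a](ρ[g/h](U)))) → 1
E2 subexpression sizes:
  U → 5
  ρ[g/h](U) → 5
  π[y,a](ρ[g/h](U)) → 5
  σ[a=7](π[y,a](ρ[g/h](U))) → 1
  σ[a<=4](σ[a=7](π[y,a](ρ[g/h](U)))) → 0

E1 result:
y | a
s | 7
E2 result:
y | a
(0 rows)
Witness: ('s', 7) appears 1× in E1 but 0× in E2.

no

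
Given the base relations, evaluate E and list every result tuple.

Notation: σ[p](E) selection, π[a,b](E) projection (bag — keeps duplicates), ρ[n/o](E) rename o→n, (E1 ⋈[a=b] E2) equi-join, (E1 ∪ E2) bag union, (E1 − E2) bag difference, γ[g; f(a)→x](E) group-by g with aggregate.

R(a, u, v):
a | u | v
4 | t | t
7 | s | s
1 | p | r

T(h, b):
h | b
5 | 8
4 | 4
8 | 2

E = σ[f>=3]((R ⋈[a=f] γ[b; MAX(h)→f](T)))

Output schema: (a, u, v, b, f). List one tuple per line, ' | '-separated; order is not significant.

Stepwise |·|:
  R → 3
  T → 3
  γ[b; MAX(h)→f](T) → 3
  (R ⋈[a=f] γ[b; MAX(h)→f](T)) → 1
  σ[f>=3]((R ⋈[a=f] γ[b; MAX(h)→f](T))) → 1

== RESULT ==
a | u | v | b | f
4 | t | t | 4 | 4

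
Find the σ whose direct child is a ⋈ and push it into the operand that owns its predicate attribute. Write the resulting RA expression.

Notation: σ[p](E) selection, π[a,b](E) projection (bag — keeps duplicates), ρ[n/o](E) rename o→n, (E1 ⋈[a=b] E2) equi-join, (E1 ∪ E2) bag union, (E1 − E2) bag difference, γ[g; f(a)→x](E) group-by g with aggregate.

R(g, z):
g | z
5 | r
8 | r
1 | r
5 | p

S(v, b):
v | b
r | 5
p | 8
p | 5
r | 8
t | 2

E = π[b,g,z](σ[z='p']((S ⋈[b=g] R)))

σ filters on z, owned by the right side.
E' = π[b,g,z]((S ⋈[b=g] σ[z='p'](R)))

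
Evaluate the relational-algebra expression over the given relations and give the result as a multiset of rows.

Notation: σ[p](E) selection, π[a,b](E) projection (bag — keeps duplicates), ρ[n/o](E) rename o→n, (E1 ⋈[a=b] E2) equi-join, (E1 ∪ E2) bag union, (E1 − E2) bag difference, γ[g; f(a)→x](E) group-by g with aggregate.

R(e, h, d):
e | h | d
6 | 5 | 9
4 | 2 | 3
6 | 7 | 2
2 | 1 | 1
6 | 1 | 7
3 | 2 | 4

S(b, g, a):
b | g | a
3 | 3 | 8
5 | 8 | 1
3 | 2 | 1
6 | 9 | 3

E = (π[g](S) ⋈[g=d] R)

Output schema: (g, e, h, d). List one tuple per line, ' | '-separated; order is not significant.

Row counts bottom-up:
  S → 4
  π[g](S) → 4
  R → 6
  (π[g](S) ⋈[g=d] R) → 3

== RESULT ==
g | e | h | d
2 | 6 | 7 | 2
3 | 4 | 2 | 3
9 | 6 | 5 | 9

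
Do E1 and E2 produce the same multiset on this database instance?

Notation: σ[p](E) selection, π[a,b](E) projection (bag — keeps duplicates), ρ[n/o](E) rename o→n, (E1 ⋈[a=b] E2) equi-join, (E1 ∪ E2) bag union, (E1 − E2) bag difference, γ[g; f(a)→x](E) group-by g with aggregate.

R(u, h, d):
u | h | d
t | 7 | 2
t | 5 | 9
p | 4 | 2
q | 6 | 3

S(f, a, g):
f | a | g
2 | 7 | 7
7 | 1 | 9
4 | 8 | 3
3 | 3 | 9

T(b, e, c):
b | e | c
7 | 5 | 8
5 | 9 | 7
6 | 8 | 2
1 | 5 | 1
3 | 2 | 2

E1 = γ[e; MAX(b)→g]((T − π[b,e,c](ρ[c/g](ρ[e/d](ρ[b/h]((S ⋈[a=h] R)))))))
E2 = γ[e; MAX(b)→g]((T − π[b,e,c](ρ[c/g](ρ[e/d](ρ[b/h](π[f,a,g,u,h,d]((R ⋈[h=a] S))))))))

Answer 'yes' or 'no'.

E1 row counts bottom-up:
  T → 5
  S → 4
  R → 4
  (S ⋈[a=h] R) → 1
  ρ[b/h]((S ⋈[a=h] R)) → 1
  ρ[e/d](ρ[b/h]((S ⋈[a=h] R))) → 1
  ρ[c/g](ρ[e/d](ρ[b/h]((S ⋈[a=h] R)))) → 1
  π[b,e,c](ρ[c/g](ρ[e/d](ρ[b/h]((S ⋈[a=h] R))))) → 1
  (T − π[b,e,c](ρ[c/g](ρ[e/d](ρ[b/h]((S ⋈[a=h] R)))))) → 5
  γ[e; MAX(b)→g]((T − π[b,e,c](ρ[c/g](ρ[e/d](ρ[b/h]((S ⋈[a=h] R))))))) → 4
E2 row counts bottom-up:
  T → 5
  R → 4
  S → 4
  (R ⋈[h=a] S) → 1
  π[f,a,g,u,h,d]((R ⋈[h=a] S)) → 1
  ρ[b/h](π[f,a,g,u,h,d]((R ⋈[h=a] S))) → 1
  ρ[e/d](ρ[b/h](π[f,a,g,u,h,d]((R ⋈[h=a] S)))) → 1
  ρ[c/g](ρ[e/d](ρ[b/h](π[f,a,g,u,h,d]((R ⋈[h=a] S))))) → 1
  π[b,e,c](ρ[c/g](ρ[e/d](ρ[b/h](π[f,a,g,u,h,d]((R ⋈[h=a] S)))))) → 1
  (T − π[b,e,c](ρ[c/g](ρ[e/d](ρ[b/h](π[f,a,g,u,h,d]((R ⋈[h=a] S))))))) → 5
  γ[e; MAX(b)→g]((T − π[b,e,c](ρ[c/g](ρ[e/d](ρ[b/h](π[f,a,g,u,h,d]((R ⋈[h=a] S)))))))) → 4

E1 and E2 produce the same multiset:
e | g
2 | 3
5 | 7
8 | 6
9 | 5

yes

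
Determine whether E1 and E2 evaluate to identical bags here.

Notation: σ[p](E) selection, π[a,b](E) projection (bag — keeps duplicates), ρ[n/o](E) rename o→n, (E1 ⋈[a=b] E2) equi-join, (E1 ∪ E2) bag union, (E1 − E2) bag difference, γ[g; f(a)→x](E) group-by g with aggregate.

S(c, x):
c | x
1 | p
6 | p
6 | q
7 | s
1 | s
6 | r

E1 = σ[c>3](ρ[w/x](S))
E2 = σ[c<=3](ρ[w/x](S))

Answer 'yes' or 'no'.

E1 subexpression sizes:
  S → 6
  ρ[w/x](S) → 6
  σ[c>3](ρ[w/x](S)) → 4
E2 subexpression sizes:
  S → 6
  ρ[w/x](S) → 6
  σ[c<=3](ρ[w/x](S)) → 2

E1 result:
c | w
6 | p
6 | q
6 | r
7 | s
E2 result:
c | w
1 | p
1 | s
Witness: (6, 'p') appears 1× in E1 but 0× in E2.

no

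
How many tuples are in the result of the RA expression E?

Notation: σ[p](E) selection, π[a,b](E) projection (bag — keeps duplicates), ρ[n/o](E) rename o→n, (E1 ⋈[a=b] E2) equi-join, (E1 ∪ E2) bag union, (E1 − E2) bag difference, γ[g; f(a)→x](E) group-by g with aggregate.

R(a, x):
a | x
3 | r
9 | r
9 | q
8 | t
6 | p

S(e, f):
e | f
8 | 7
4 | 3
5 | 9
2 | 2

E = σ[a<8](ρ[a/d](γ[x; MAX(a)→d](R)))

Row counts bottom-up:
  R → 5
  γ[x; MAX(a)→d](R) → 4
  ρ[a/d](γ[x; MAX(a)→d](R)) → 4
  σ[a<8](ρ[a/d](γ[x; MAX(a)→d](R))) → 1

|E| = 1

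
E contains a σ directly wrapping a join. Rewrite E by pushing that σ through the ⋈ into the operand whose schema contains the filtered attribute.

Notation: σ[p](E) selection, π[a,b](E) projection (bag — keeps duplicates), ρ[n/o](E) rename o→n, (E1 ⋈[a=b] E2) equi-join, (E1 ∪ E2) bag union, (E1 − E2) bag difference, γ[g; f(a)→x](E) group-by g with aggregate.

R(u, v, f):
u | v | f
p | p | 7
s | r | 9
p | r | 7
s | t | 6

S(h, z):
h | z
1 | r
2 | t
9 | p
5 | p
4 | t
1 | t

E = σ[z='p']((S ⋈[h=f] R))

σ filters on z, owned by the left side.
E' = (σ[z='p'](S) ⋈[h=f] R)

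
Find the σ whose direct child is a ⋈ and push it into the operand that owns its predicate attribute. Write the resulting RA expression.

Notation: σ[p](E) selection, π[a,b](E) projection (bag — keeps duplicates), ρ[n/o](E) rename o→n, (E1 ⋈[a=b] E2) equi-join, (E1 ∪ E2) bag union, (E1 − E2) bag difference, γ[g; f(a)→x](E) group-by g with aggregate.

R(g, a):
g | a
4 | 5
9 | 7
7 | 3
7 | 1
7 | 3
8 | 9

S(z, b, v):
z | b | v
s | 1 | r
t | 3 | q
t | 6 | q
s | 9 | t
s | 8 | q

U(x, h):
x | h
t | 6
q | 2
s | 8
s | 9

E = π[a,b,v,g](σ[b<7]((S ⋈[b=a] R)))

σ filters on b, owned by the left side.
E' = π[a,b,v,g]((σ[b<7](S) ⋈[b=a] R))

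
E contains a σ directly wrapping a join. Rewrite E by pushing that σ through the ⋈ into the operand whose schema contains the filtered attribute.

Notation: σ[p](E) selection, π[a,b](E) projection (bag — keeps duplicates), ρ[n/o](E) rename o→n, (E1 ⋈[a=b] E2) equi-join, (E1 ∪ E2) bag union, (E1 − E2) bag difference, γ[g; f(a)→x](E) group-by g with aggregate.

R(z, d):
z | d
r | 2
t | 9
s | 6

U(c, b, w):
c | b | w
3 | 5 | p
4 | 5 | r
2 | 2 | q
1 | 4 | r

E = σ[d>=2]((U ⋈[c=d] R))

σ filters on d, owned by the right side.
E' = (U ⋈[c=d] σ[d>=2](R))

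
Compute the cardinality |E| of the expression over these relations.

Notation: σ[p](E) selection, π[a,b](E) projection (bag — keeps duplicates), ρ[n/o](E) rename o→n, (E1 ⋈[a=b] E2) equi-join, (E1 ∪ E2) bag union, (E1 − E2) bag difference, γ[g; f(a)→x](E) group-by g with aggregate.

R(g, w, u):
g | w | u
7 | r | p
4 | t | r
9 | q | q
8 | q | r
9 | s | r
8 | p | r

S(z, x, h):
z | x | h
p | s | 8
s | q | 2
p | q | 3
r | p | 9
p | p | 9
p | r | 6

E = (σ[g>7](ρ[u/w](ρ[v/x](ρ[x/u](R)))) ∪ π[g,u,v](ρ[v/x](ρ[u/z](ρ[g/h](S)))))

Per-node cardinality:
  R → 6
  ρ[x/u](R) → 6
  ρ[v/x](ρ[x/u](R)) → 6
  ρ[u/w](ρ[v/x](ρ[x/u](R))) → 6
  σ[g>7](ρ[u/w](ρ[v/x](ρ[x/u](R)))) → 4
  S → 6
  ρ[g/h](S) → 6
  ρ[u/z](ρ[g/h](S)) → 6
  ρ[v/x](ρ[u/z](ρ[g/h](S))) → 6
  π[g,u,v](ρ[v/x](ρ[u/z](ρ[g/h](S)))) → 6
  (σ[g>7](ρ[u/w](ρ[v/x](ρ[x/u](R)))) ∪ π[g,u,v](ρ[v/x](ρ[u/z](ρ[g/h](S))))) → 10

|E| = 10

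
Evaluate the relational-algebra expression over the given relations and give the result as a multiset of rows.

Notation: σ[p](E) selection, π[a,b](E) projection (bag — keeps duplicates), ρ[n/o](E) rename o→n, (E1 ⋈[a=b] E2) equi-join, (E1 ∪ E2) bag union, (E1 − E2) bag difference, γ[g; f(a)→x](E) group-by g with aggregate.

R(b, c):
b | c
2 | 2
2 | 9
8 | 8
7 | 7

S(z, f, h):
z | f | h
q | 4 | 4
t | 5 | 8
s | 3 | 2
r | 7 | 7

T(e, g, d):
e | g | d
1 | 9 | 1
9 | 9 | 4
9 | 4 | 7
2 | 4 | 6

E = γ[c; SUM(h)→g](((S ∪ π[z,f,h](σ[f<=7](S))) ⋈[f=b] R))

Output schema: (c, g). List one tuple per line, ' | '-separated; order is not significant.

Subexpression sizes:
  S → 4
  S → 4
  σ[f<=7](S) → 4
  π[z,f,h](σ[f<=7](S)) → 4
  (S ∪ π[z,f,h](σ[f<=7](S))) → 8
  R → 4
  ((S ∪ π[z,f,h](σ[f<=7](S))) ⋈[f=b] R) → 2
  γ[c; SUM(h)→g](((S ∪ π[z,f,h](σ[f<=7](S))) ⋈[f=b] R)) → 1

== RESULT ==
c | g
7 | 14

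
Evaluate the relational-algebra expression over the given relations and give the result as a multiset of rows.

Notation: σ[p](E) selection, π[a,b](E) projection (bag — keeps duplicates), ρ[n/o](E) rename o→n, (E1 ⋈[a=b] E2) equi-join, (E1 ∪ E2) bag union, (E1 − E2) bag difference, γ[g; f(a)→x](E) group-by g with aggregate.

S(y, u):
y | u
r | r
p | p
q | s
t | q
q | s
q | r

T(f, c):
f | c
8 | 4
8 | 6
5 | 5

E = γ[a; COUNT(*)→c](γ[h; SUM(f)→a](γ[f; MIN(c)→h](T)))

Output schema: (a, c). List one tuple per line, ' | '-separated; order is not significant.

Subexpression sizes:
  T → 3
  γ[f; MIN(c)→h](T) → 2
  γ[h; SUM(f)→a](γ[f; MIN(c)→h](T)) → 2
  γ[a; COUNT(*)→c](γ[h; SUM(f)→a](γ[f; MIN(c)→h](T))) → 2

== RESULT ==
a | c
5 | 1
8 | 1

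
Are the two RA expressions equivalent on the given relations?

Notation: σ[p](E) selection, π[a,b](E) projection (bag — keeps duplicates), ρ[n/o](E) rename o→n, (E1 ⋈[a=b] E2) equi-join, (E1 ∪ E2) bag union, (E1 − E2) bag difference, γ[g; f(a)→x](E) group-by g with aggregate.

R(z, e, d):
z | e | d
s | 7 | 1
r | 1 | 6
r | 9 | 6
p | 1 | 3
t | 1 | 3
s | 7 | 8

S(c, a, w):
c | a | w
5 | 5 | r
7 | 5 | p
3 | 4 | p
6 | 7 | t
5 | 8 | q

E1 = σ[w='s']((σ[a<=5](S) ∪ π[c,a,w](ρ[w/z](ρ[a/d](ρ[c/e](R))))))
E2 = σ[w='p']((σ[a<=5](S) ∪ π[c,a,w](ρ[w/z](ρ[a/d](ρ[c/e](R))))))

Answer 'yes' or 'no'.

E1 per-node cardinality:
  S → 5
  σ[a<=5](S) → 3
  R → 6
  ρ[c/e](R) → 6
  ρ[a/d](ρ[c/e](R)) → 6
  ρ[w/z](ρ[a/d](ρ[c/e](R))) → 6
  π[c,a,w](ρ[w/z](ρ[a/d](ρ[c/e](R)))) → 6
  (σ[a<=5](S) ∪ π[c,a,w](ρ[w/z](ρ[a/d](ρ[c/e](R))))) → 9
  σ[w='s']((σ[a<=5](S) ∪ π[c,a,w](ρ[w/z](ρ[a/d](ρ[c/e](R)))))) → 2
E2 per-node cardinality:
  S → 5
  σ[a<=5](S) → 3
  R → 6
  ρ[c/e](R) → 6
  ρ[a/d](ρ[c/e](R)) → 6
  ρ[w/z](ρ[a/d](ρ[c/e](R))) → 6
  π[c,a,w](ρ[w/z](ρ[a/d](ρ[c/e](R)))) → 6
  (σ[a<=5](S) ∪ π[c,a,w](ρ[w/z](ρ[a/d](ρ[c/e](R))))) → 9
  σ[w='p']((σ[a<=5](S) ∪ π[c,a,w](ρ[w/z](ρ[a/d](ρ[c/e](R)))))) → 3

E1 result:
c | a | w
7 | 1 | s
7 | 8 | s
E2 result:
c | a | w
1 | 3 | p
3 | 4 | p
7 | 5 | p
Witness: (7, 8, 's') appears 1× in E1 but 0× in E2.

no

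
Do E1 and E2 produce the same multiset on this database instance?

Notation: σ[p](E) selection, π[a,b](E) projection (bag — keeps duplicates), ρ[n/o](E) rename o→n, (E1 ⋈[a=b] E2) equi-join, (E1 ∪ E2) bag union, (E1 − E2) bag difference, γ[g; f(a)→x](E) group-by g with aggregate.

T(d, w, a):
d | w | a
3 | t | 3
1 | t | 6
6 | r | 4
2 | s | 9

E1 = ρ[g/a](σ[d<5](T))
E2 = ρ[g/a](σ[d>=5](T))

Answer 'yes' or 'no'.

E1 stepwise |·|:
  T → 4
  σ[d<5](T) → 3
  ρ[g/a](σ[d<5](T)) → 3
E2 stepwise |·|:
  T → 4
  σ[d>=5](T) → 1
  ρ[g/a](σ[d>=5](T)) → 1

E1 result:
d | w | g
1 | t | 6
2 | s | 9
3 | t | 3
E2 result:
d | w | g
6 | r | 4
Witness: (2, 's', 9) appears 1× in E1 but 0× in E2.

no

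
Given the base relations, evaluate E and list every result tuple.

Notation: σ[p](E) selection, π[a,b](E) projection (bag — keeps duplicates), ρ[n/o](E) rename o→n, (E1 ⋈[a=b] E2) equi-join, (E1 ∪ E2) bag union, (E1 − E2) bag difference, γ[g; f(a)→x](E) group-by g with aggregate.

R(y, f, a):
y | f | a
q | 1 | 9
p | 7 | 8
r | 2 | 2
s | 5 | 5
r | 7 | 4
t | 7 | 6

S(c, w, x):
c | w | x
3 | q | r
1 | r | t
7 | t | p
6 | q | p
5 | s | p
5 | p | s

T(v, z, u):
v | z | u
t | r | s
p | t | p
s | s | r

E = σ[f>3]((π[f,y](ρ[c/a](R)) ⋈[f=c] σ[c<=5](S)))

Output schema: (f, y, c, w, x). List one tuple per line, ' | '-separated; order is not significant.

Per-node cardinality:
  R → 6
  ρ[c/a](R) → 6
  π[f,y](ρ[c/a](R)) → 6
  S → 6
  σ[c<=5](S) → 4
  (π[f,y](ρ[c/a](R)) ⋈[f=c] σ[c<=5](S)) → 3
  σ[f>3]((π[f,y](ρ[c/a](R)) ⋈[f=c] σ[c<=5](S))) → 2

== RESULT ==
f | y | c | w | x
5 | s | 5 | p | s
5 | s | 5 | s | p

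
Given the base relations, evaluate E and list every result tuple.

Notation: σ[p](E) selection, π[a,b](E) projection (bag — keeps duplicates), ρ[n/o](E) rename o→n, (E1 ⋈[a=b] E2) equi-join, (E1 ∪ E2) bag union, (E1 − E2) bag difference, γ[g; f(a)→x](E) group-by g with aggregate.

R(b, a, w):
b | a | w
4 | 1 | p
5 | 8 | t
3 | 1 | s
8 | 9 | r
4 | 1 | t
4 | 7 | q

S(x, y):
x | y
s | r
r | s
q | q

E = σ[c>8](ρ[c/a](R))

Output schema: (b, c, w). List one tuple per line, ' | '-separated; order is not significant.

Row counts bottom-up:
  R → 6
  ρ[c/a](R) → 6
  σ[c>8](ρ[c/a](R)) → 1

== RESULT ==
b | c | w
8 | 9 | r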